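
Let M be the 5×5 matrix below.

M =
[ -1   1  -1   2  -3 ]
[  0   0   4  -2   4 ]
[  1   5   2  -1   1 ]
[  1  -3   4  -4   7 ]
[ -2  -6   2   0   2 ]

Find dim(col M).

Row reduce to echelon form.
R3 ← R3 + R1: [0, 6, 1, 1, -2]
R4 ← R4 + R1: [0, -2, 3, -2, 4]
R5 ← R5 − (2)·R1: [0, -8, 4, -4, 8]
Swap R2 ↔ R3
R4 ← R4 + (1/3)·R2: [0, 0, 10/3, -5/3, 10/3]
R5 ← R5 + (4/3)·R2: [0, 0, 16/3, -8/3, 16/3]
R4 ← R4 − (5/6)·R3: [0, 0, 0, 0, 0]
R5 ← R5 − (4/3)·R3: [0, 0, 0, 0, 0]
Echelon form has 3 nonzero rows, so rank(M) = 3.
The column space has dimension equal to the rank: 3.

3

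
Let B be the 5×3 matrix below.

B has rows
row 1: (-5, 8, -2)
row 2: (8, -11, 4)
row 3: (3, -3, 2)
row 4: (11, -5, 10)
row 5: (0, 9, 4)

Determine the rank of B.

2

Row reduce to echelon form.
R2 ← R2 + (8/5)·R1: [0, 9/5, 4/5]
R3 ← R3 + (3/5)·R1: [0, 9/5, 4/5]
R4 ← R4 + (11/5)·R1: [0, 63/5, 28/5]
R3 ← R3 − R2: [0, 0, 0]
R4 ← R4 − (7)·R2: [0, 0, 0]
R5 ← R5 − (5)·R2: [0, 0, 0]
Echelon form has 2 nonzero rows, so rank(B) = 2.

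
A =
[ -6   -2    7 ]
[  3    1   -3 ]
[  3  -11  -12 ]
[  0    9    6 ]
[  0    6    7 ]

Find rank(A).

Row reduce to echelon form.
R2 ← R2 + (1/2)·R1: [0, 0, 1/2]
R3 ← R3 + (1/2)·R1: [0, -12, -17/2]
Swap R2 ↔ R3
R4 ← R4 + (3/4)·R2: [0, 0, -3/8]
R5 ← R5 + (1/2)·R2: [0, 0, 11/4]
R4 ← R4 + (3/4)·R3: [0, 0, 0]
R5 ← R5 − (11/2)·R3: [0, 0, 0]
Echelon form has 3 nonzero rows, so rank(A) = 3.

3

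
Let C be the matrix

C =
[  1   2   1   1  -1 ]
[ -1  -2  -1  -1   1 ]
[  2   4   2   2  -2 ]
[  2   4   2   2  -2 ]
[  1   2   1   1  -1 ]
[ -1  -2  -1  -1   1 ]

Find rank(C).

Row reduce to echelon form.
R2 ← R2 + R1: [0, 0, 0, 0, 0]
R3 ← R3 − (2)·R1: [0, 0, 0, 0, 0]
R4 ← R4 − (2)·R1: [0, 0, 0, 0, 0]
R5 ← R5 − R1: [0, 0, 0, 0, 0]
R6 ← R6 + R1: [0, 0, 0, 0, 0]
Echelon form has 1 nonzero row, so rank(C) = 1.

1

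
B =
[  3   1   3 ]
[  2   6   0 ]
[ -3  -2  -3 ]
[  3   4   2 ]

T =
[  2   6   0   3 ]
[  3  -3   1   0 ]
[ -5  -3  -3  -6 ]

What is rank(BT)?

First compute BT:
[[ -6,   6,  -8,  -9],
 [ 22,  -6,   6,   6],
 [  3,  -3,   7,   9],
 [  8,   0,  -2,  -3]]
Now row reduce the product.
R2 ← R2 + (11/3)·R1: [0, 16, -70/3, -27]
R3 ← R3 + (1/2)·R1: [0, 0, 3, 9/2]
R4 ← R4 + (4/3)·R1: [0, 8, -38/3, -15]
R4 ← R4 − (1/2)·R2: [0, 0, -1, -3/2]
R4 ← R4 + (1/3)·R3: [0, 0, 0, 0]
3 nonzero rows, so rank(BT) = 3.

3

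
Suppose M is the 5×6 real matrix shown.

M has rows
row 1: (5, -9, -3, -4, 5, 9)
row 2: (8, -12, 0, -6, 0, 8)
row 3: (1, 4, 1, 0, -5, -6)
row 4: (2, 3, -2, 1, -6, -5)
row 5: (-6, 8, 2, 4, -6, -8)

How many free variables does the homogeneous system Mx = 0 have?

1

Row reduce to echelon form.
R2 ← R2 − (8/5)·R1: [0, 12/5, 24/5, 2/5, -8, -32/5]
R3 ← R3 − (1/5)·R1: [0, 29/5, 8/5, 4/5, -6, -39/5]
R4 ← R4 − (2/5)·R1: [0, 33/5, -4/5, 13/5, -8, -43/5]
R5 ← R5 + (6/5)·R1: [0, -14/5, -8/5, -4/5, 0, 14/5]
R3 ← R3 − (29/12)·R2: [0, 0, -10, -1/6, 40/3, 23/3]
R4 ← R4 − (11/4)·R2: [0, 0, -14, 3/2, 14, 9]
R5 ← R5 + (7/6)·R2: [0, 0, 4, -1/3, -28/3, -14/3]
R4 ← R4 − (7/5)·R3: [0, 0, 0, 26/15, -14/3, -26/15]
R5 ← R5 + (2/5)·R3: [0, 0, 0, -2/5, -4, -8/5]
R5 ← R5 + (3/13)·R4: [0, 0, 0, 0, -66/13, -2]
5 nonzero rows, so rank(M) = 5.
M has 6 columns; by rank–nullity, nullity = 6 − 5 = 1.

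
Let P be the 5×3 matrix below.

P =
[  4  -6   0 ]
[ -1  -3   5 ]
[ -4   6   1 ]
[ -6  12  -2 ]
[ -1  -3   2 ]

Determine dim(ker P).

Row reduce to echelon form.
R2 ← R2 + (1/4)·R1: [0, -9/2, 5]
R3 ← R3 + R1: [0, 0, 1]
R4 ← R4 + (3/2)·R1: [0, 3, -2]
R5 ← R5 + (1/4)·R1: [0, -9/2, 2]
R4 ← R4 + (2/3)·R2: [0, 0, 4/3]
R5 ← R5 − R2: [0, 0, -3]
R4 ← R4 − (4/3)·R3: [0, 0, 0]
R5 ← R5 + (3)·R3: [0, 0, 0]
3 nonzero rows, so rank(P) = 3.
P has 3 columns; by rank–nullity, nullity = 3 − 3 = 0.

0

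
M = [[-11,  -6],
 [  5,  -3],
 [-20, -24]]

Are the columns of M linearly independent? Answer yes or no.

Row reduce M to echelon form.
R2 ← R2 + (5/11)·R1: [0, -63/11]
R3 ← R3 − (20/11)·R1: [0, -144/11]
R3 ← R3 − (16/7)·R2: [0, 0]
2 pivots among 2 columns.
Every column is a pivot column, so the columns are linearly independent.

yes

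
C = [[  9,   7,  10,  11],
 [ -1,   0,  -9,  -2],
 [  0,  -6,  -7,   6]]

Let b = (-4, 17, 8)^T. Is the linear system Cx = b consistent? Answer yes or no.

Row reduce the augmented matrix [C | b].
R2 ← R2 + (1/9)·R1: [0, 7/9, -71/9, -7/9, 149/9]
R3 ← R3 + (54/7)·R2: [0, 0, -475/7, 0, 950/7]
The echelon form has 3 nonzero rows, and every pivot lies in the first 4 columns, so rank(C) = rank([C|b]) = 3.
The system is consistent.

yes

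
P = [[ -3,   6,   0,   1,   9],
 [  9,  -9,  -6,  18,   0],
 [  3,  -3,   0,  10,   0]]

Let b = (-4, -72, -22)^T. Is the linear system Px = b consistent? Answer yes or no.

yes

Row reduce the augmented matrix [P | b].
R2 ← R2 + (3)·R1: [0, 9, -6, 21, 27, -84]
R3 ← R3 + R1: [0, 3, 0, 11, 9, -26]
R3 ← R3 − (1/3)·R2: [0, 0, 2, 4, 0, 2]
The echelon form has 3 nonzero rows, and every pivot lies in the first 5 columns, so rank(P) = rank([P|b]) = 3.
The system is consistent.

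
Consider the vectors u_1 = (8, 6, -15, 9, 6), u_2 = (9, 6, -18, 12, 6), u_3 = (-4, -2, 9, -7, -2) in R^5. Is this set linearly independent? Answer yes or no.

Form the matrix with these vectors as rows and row reduce.
R2 ← R2 − (9/8)·R1: [0, -3/4, -9/8, 15/8, -3/4]
R3 ← R3 + (1/2)·R1: [0, 1, 3/2, -5/2, 1]
R3 ← R3 + (4/3)·R2: [0, 0, 0, 0, 0]
2 nonzero rows, so the 3 vectors span a space of dimension 2.
Since 2 < 3, the vectors are linearly dependent.

no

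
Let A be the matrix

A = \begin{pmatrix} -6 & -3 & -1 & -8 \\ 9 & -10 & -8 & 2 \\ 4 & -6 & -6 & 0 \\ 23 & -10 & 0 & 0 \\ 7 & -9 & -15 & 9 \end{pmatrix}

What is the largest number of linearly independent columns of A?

4

Row reduce to echelon form.
R2 ← R2 + (3/2)·R1: [0, -29/2, -19/2, -10]
R3 ← R3 + (2/3)·R1: [0, -8, -20/3, -16/3]
R4 ← R4 + (23/6)·R1: [0, -43/2, -23/6, -92/3]
R5 ← R5 + (7/6)·R1: [0, -25/2, -97/6, -1/3]
R3 ← R3 − (16/29)·R2: [0, 0, -124/87, 16/87]
R4 ← R4 − (43/29)·R2: [0, 0, 892/87, -1378/87]
R5 ← R5 − (25/29)·R2: [0, 0, -694/87, 721/87]
R4 ← R4 + (223/31)·R3: [0, 0, 0, -450/31]
R5 ← R5 − (347/62)·R3: [0, 0, 0, 225/31]
R5 ← R5 + (1/2)·R4: [0, 0, 0, 0]
Echelon form has 4 nonzero rows, so rank(A) = 4.
The rank gives the maximum number of linearly independent columns: 4.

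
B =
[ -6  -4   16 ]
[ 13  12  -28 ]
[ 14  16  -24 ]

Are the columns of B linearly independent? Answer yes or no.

no

Row reduce B to echelon form.
R2 ← R2 + (13/6)·R1: [0, 10/3, 20/3]
R3 ← R3 + (7/3)·R1: [0, 20/3, 40/3]
R3 ← R3 − (2)·R2: [0, 0, 0]
2 pivots among 3 columns.
Only 2 < 3 pivot columns, so the columns are linearly dependent.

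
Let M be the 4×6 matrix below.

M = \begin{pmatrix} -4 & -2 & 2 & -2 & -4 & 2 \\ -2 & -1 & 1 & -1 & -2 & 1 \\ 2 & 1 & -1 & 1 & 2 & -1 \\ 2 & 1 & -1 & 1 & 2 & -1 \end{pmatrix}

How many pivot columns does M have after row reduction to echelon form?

Row reduce to echelon form.
R2 ← R2 − (1/2)·R1: [0, 0, 0, 0, 0, 0]
R3 ← R3 + (1/2)·R1: [0, 0, 0, 0, 0, 0]
R4 ← R4 + (1/2)·R1: [0, 0, 0, 0, 0, 0]
Echelon form has 1 nonzero row, so rank(M) = 1.
Each nonzero row contributes one pivot column: 1 pivot columns.

1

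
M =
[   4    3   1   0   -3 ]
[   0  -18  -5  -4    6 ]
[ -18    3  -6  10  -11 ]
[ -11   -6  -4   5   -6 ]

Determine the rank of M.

Row reduce to echelon form.
R3 ← R3 + (9/2)·R1: [0, 33/2, -3/2, 10, -49/2]
R4 ← R4 + (11/4)·R1: [0, 9/4, -5/4, 5, -57/4]
R3 ← R3 + (11/12)·R2: [0, 0, -73/12, 19/3, -19]
R4 ← R4 + (1/8)·R2: [0, 0, -15/8, 9/2, -27/2]
R4 ← R4 − (45/146)·R3: [0, 0, 0, 186/73, -558/73]
Echelon form has 4 nonzero rows, so rank(M) = 4.

4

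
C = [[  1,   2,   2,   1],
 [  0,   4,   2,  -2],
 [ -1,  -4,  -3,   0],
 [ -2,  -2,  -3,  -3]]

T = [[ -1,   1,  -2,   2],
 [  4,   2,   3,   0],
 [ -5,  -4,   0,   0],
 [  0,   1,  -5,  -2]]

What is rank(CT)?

2

First compute CT:
[[ -3,  -2,  -1,   0],
 [  6,  -2,  22,   4],
 [  0,   3, -10,  -2],
 [  9,   3,  13,   2]]
Now row reduce the product.
R2 ← R2 + (2)·R1: [0, -6, 20, 4]
R4 ← R4 + (3)·R1: [0, -3, 10, 2]
R3 ← R3 + (1/2)·R2: [0, 0, 0, 0]
R4 ← R4 − (1/2)·R2: [0, 0, 0, 0]
2 nonzero rows, so rank(CT) = 2.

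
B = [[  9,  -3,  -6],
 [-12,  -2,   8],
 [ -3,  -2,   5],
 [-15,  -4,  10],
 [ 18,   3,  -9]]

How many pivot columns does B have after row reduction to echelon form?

3

Row reduce to echelon form.
R2 ← R2 + (4/3)·R1: [0, -6, 0]
R3 ← R3 + (1/3)·R1: [0, -3, 3]
R4 ← R4 + (5/3)·R1: [0, -9, 0]
R5 ← R5 − (2)·R1: [0, 9, 3]
R3 ← R3 − (1/2)·R2: [0, 0, 3]
R4 ← R4 − (3/2)·R2: [0, 0, 0]
R5 ← R5 + (3/2)·R2: [0, 0, 3]
R5 ← R5 − R3: [0, 0, 0]
Echelon form has 3 nonzero rows, so rank(B) = 3.
Each nonzero row contributes one pivot column: 3 pivot columns.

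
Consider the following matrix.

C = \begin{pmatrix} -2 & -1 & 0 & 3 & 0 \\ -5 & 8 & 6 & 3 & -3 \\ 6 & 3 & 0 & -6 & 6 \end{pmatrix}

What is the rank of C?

3

Row reduce to echelon form.
R2 ← R2 − (5/2)·R1: [0, 21/2, 6, -9/2, -3]
R3 ← R3 + (3)·R1: [0, 0, 0, 3, 6]
Echelon form has 3 nonzero rows, so rank(C) = 3.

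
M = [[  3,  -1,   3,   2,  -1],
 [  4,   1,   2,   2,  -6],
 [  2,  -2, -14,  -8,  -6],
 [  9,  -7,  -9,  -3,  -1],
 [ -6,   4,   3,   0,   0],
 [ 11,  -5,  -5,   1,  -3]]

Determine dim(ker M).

1

Row reduce to echelon form.
R2 ← R2 − (4/3)·R1: [0, 7/3, -2, -2/3, -14/3]
R3 ← R3 − (2/3)·R1: [0, -4/3, -16, -28/3, -16/3]
R4 ← R4 − (3)·R1: [0, -4, -18, -9, 2]
R5 ← R5 + (2)·R1: [0, 2, 9, 4, -2]
R6 ← R6 − (11/3)·R1: [0, -4/3, -16, -19/3, 2/3]
R3 ← R3 + (4/7)·R2: [0, 0, -120/7, -68/7, -8]
R4 ← R4 + (12/7)·R2: [0, 0, -150/7, -71/7, -6]
R5 ← R5 − (6/7)·R2: [0, 0, 75/7, 32/7, 2]
R6 ← R6 + (4/7)·R2: [0, 0, -120/7, -47/7, -2]
R4 ← R4 − (5/4)·R3: [0, 0, 0, 2, 4]
R5 ← R5 + (5/8)·R3: [0, 0, 0, -3/2, -3]
R6 ← R6 − R3: [0, 0, 0, 3, 6]
R5 ← R5 + (3/4)·R4: [0, 0, 0, 0, 0]
R6 ← R6 − (3/2)·R4: [0, 0, 0, 0, 0]
4 nonzero rows, so rank(M) = 4.
M has 5 columns; by rank–nullity, nullity = 5 − 4 = 1.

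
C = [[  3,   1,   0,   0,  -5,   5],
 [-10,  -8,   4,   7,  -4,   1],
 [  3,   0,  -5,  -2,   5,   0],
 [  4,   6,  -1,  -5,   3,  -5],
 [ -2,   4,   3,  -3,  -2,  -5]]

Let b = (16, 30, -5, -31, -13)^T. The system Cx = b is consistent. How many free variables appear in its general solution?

1

Row reduce the augmented matrix [C | b].
R2 ← R2 + (10/3)·R1: [0, -14/3, 4, 7, -62/3, 53/3, 250/3]
R3 ← R3 − R1: [0, -1, -5, -2, 10, -5, -21]
R4 ← R4 − (4/3)·R1: [0, 14/3, -1, -5, 29/3, -35/3, -157/3]
R5 ← R5 + (2/3)·R1: [0, 14/3, 3, -3, -16/3, -5/3, -7/3]
R3 ← R3 − (3/14)·R2: [0, 0, -41/7, -7/2, 101/7, -123/14, -272/7]
R4 ← R4 + R2: [0, 0, 3, 2, -11, 6, 31]
R5 ← R5 + R2: [0, 0, 7, 4, -26, 16, 81]
R4 ← R4 + (21/41)·R3: [0, 0, 0, 17/82, -148/41, 3/2, 455/41]
R5 ← R5 + (49/41)·R3: [0, 0, 0, -15/82, -359/41, 11/2, 1417/41]
R5 ← R5 + (15/17)·R4: [0, 0, 0, 0, -203/17, 116/17, 754/17]
The echelon form has 5 nonzero rows, and every pivot lies in the first 6 columns, so rank(C) = rank([C|b]) = 5.
The system is consistent.
Free variables = (unknowns) − (rank) = 6 − 5 = 1.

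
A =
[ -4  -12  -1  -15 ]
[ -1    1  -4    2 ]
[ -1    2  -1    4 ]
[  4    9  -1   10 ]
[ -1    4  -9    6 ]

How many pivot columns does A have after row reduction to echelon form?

3

Row reduce to echelon form.
R2 ← R2 − (1/4)·R1: [0, 4, -15/4, 23/4]
R3 ← R3 − (1/4)·R1: [0, 5, -3/4, 31/4]
R4 ← R4 + R1: [0, -3, -2, -5]
R5 ← R5 − (1/4)·R1: [0, 7, -35/4, 39/4]
R3 ← R3 − (5/4)·R2: [0, 0, 63/16, 9/16]
R4 ← R4 + (3/4)·R2: [0, 0, -77/16, -11/16]
R5 ← R5 − (7/4)·R2: [0, 0, -35/16, -5/16]
R4 ← R4 + (11/9)·R3: [0, 0, 0, 0]
R5 ← R5 + (5/9)·R3: [0, 0, 0, 0]
Echelon form has 3 nonzero rows, so rank(A) = 3.
Each nonzero row contributes one pivot column: 3 pivot columns.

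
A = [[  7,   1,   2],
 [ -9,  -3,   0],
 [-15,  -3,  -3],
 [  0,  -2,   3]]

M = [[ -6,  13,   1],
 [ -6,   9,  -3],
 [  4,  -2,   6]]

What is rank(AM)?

2

First compute AM:
[[-40,  96,  16],
 [ 72, -144,   0],
 [ 96, -216, -24],
 [ 24, -24,  24]]
Now row reduce the product.
R2 ← R2 + (9/5)·R1: [0, 144/5, 144/5]
R3 ← R3 + (12/5)·R1: [0, 72/5, 72/5]
R4 ← R4 + (3/5)·R1: [0, 168/5, 168/5]
R3 ← R3 − (1/2)·R2: [0, 0, 0]
R4 ← R4 − (7/6)·R2: [0, 0, 0]
2 nonzero rows, so rank(AM) = 2.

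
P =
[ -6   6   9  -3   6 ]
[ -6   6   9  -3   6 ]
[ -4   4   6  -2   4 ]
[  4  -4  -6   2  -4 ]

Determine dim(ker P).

4

Row reduce to echelon form.
R2 ← R2 − R1: [0, 0, 0, 0, 0]
R3 ← R3 − (2/3)·R1: [0, 0, 0, 0, 0]
R4 ← R4 + (2/3)·R1: [0, 0, 0, 0, 0]
1 nonzero row, so rank(P) = 1.
P has 5 columns; by rank–nullity, nullity = 5 − 1 = 4.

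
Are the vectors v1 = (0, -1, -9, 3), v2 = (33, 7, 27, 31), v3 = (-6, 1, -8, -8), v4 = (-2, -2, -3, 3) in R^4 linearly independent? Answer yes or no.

yes

Form the matrix with these vectors as rows and row reduce.
Swap R1 ↔ R2
R3 ← R3 + (2/11)·R1: [0, 25/11, -34/11, -26/11]
R4 ← R4 + (2/33)·R1: [0, -52/33, -15/11, 161/33]
R3 ← R3 + (25/11)·R2: [0, 0, -259/11, 49/11]
R4 ← R4 − (52/33)·R2: [0, 0, 141/11, 5/33]
R4 ← R4 + (141/259)·R3: [0, 0, 0, 286/111]
4 nonzero rows, so the 4 vectors span a space of dimension 4.
Since 4 = 4, the vectors are linearly independent.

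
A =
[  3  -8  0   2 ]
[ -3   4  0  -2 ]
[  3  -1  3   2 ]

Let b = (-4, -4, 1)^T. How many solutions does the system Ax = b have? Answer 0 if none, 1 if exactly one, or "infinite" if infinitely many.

Row reduce the augmented matrix [A | b].
R2 ← R2 + R1: [0, -4, 0, 0, -8]
R3 ← R3 − R1: [0, 7, 3, 0, 5]
R3 ← R3 + (7/4)·R2: [0, 0, 3, 0, -9]
The echelon form has 3 nonzero rows, and every pivot lies in the first 4 columns, so rank(A) = rank([A|b]) = 3.
The system is consistent.
rank = 3 < 4 unknowns, so there are infinitely many solutions.

infinite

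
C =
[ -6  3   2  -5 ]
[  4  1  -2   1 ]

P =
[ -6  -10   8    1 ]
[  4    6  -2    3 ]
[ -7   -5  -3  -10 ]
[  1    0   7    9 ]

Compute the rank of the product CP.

First compute CP:
[[ 29,  68, -95, -62],
 [ -5, -24,  43,  36]]
Now row reduce the product.
R2 ← R2 + (5/29)·R1: [0, -356/29, 772/29, 734/29]
2 nonzero rows, so rank(CP) = 2.

2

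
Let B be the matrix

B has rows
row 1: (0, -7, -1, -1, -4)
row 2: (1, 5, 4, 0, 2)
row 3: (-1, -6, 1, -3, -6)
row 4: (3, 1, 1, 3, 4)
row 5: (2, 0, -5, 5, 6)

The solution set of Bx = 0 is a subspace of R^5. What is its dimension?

Row reduce to echelon form.
Swap R1 ↔ R2
R3 ← R3 + R1: [0, -1, 5, -3, -4]
R4 ← R4 − (3)·R1: [0, -14, -11, 3, -2]
R5 ← R5 − (2)·R1: [0, -10, -13, 5, 2]
R3 ← R3 − (1/7)·R2: [0, 0, 36/7, -20/7, -24/7]
R4 ← R4 − (2)·R2: [0, 0, -9, 5, 6]
R5 ← R5 − (10/7)·R2: [0, 0, -81/7, 45/7, 54/7]
R4 ← R4 + (7/4)·R3: [0, 0, 0, 0, 0]
R5 ← R5 + (9/4)·R3: [0, 0, 0, 0, 0]
3 nonzero rows, so rank(B) = 3.
B has 5 columns; by rank–nullity, nullity = 5 − 3 = 2.

2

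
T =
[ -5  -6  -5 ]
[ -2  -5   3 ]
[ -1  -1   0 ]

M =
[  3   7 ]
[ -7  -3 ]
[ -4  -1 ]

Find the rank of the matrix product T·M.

First compute TM:
[[ 47, -12],
 [ 17,  -2],
 [  4,  -4]]
Now row reduce the product.
R2 ← R2 − (17/47)·R1: [0, 110/47]
R3 ← R3 − (4/47)·R1: [0, -140/47]
R3 ← R3 + (14/11)·R2: [0, 0]
2 nonzero rows, so rank(TM) = 2.

2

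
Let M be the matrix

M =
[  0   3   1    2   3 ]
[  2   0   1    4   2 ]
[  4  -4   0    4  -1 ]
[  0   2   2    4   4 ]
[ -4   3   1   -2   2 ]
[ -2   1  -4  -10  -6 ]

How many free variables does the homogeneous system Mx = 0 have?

Row reduce to echelon form.
Swap R1 ↔ R2
R3 ← R3 − (2)·R1: [0, -4, -2, -4, -5]
R5 ← R5 + (2)·R1: [0, 3, 3, 6, 6]
R6 ← R6 + R1: [0, 1, -3, -6, -4]
R3 ← R3 + (4/3)·R2: [0, 0, -2/3, -4/3, -1]
R4 ← R4 − (2/3)·R2: [0, 0, 4/3, 8/3, 2]
R5 ← R5 − R2: [0, 0, 2, 4, 3]
R6 ← R6 − (1/3)·R2: [0, 0, -10/3, -20/3, -5]
R4 ← R4 + (2)·R3: [0, 0, 0, 0, 0]
R5 ← R5 + (3)·R3: [0, 0, 0, 0, 0]
R6 ← R6 − (5)·R3: [0, 0, 0, 0, 0]
3 nonzero rows, so rank(M) = 3.
M has 5 columns; by rank–nullity, nullity = 5 − 3 = 2.

2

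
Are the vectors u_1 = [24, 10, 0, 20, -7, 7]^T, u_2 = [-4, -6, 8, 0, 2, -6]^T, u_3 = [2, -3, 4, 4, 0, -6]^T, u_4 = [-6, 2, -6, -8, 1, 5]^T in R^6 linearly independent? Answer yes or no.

no

Form the matrix with these vectors as rows and row reduce.
R2 ← R2 + (1/6)·R1: [0, -13/3, 8, 10/3, 5/6, -29/6]
R3 ← R3 − (1/12)·R1: [0, -23/6, 4, 7/3, 7/12, -79/12]
R4 ← R4 + (1/4)·R1: [0, 9/2, -6, -3, -3/4, 27/4]
R3 ← R3 − (23/26)·R2: [0, 0, -40/13, -8/13, -2/13, -30/13]
R4 ← R4 + (27/26)·R2: [0, 0, 30/13, 6/13, 3/26, 45/26]
R4 ← R4 + (3/4)·R3: [0, 0, 0, 0, 0, 0]
3 nonzero rows, so the 4 vectors span a space of dimension 3.
Since 3 < 4, the vectors are linearly dependent.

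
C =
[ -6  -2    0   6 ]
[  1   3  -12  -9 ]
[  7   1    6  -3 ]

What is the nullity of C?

Row reduce to echelon form.
R2 ← R2 + (1/6)·R1: [0, 8/3, -12, -8]
R3 ← R3 + (7/6)·R1: [0, -4/3, 6, 4]
R3 ← R3 + (1/2)·R2: [0, 0, 0, 0]
2 nonzero rows, so rank(C) = 2.
C has 4 columns; by rank–nullity, nullity = 4 − 2 = 2.

2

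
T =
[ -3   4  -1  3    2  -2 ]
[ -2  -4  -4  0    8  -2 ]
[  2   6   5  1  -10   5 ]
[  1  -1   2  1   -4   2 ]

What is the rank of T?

4

Row reduce to echelon form.
R2 ← R2 − (2/3)·R1: [0, -20/3, -10/3, -2, 20/3, -2/3]
R3 ← R3 + (2/3)·R1: [0, 26/3, 13/3, 3, -26/3, 11/3]
R4 ← R4 + (1/3)·R1: [0, 1/3, 5/3, 2, -10/3, 4/3]
R3 ← R3 + (13/10)·R2: [0, 0, 0, 2/5, 0, 14/5]
R4 ← R4 + (1/20)·R2: [0, 0, 3/2, 19/10, -3, 13/10]
Swap R3 ↔ R4
Echelon form has 4 nonzero rows, so rank(T) = 4.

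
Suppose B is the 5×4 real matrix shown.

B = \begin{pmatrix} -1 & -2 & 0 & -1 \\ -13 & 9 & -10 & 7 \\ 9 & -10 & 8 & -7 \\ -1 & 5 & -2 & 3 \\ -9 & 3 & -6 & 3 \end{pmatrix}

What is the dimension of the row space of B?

2

Row reduce to echelon form.
R2 ← R2 − (13)·R1: [0, 35, -10, 20]
R3 ← R3 + (9)·R1: [0, -28, 8, -16]
R4 ← R4 − R1: [0, 7, -2, 4]
R5 ← R5 − (9)·R1: [0, 21, -6, 12]
R3 ← R3 + (4/5)·R2: [0, 0, 0, 0]
R4 ← R4 − (1/5)·R2: [0, 0, 0, 0]
R5 ← R5 − (3/5)·R2: [0, 0, 0, 0]
Echelon form has 2 nonzero rows, so rank(B) = 2.
The row space has dimension equal to the rank: 2.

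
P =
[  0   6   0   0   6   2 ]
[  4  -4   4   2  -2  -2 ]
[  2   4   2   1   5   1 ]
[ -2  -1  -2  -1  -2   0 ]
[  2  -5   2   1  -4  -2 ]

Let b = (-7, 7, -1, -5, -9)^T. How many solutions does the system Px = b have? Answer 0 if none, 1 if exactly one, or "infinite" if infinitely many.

0

Row reduce the augmented matrix [P | b].
Swap R1 ↔ R2
R3 ← R3 − (1/2)·R1: [0, 6, 0, 0, 6, 2, -9/2]
R4 ← R4 + (1/2)·R1: [0, -3, 0, 0, -3, -1, -3/2]
R5 ← R5 − (1/2)·R1: [0, -3, 0, 0, -3, -1, -25/2]
R3 ← R3 − R2: [0, 0, 0, 0, 0, 0, 5/2]
R4 ← R4 + (1/2)·R2: [0, 0, 0, 0, 0, 0, -5]
R5 ← R5 + (1/2)·R2: [0, 0, 0, 0, 0, 0, -16]
R4 ← R4 + (2)·R3: [0, 0, 0, 0, 0, 0, 0]
R5 ← R5 + (32/5)·R3: [0, 0, 0, 0, 0, 0, 0]
The echelon form has 3 nonzero rows; the last pivot sits in the augmented column, so rank(P) = 2 but rank([P|b]) = 3.
Since the ranks differ, the system is inconsistent.
It has no solutions.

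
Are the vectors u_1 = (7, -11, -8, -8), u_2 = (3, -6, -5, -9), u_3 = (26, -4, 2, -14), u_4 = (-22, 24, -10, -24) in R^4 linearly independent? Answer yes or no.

Form the matrix with these vectors as rows and row reduce.
R2 ← R2 − (3/7)·R1: [0, -9/7, -11/7, -39/7]
R3 ← R3 − (26/7)·R1: [0, 258/7, 222/7, 110/7]
R4 ← R4 + (22/7)·R1: [0, -74/7, -246/7, -344/7]
R3 ← R3 + (86/3)·R2: [0, 0, -40/3, -144]
R4 ← R4 − (74/9)·R2: [0, 0, -200/9, -10/3]
R4 ← R4 − (5/3)·R3: [0, 0, 0, 710/3]
4 nonzero rows, so the 4 vectors span a space of dimension 4.
Since 4 = 4, the vectors are linearly independent.

yes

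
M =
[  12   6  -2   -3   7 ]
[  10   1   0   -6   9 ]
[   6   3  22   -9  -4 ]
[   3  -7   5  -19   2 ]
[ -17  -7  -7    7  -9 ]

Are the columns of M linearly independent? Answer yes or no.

no

Row reduce M to echelon form.
R2 ← R2 − (5/6)·R1: [0, -4, 5/3, -7/2, 19/6]
R3 ← R3 − (1/2)·R1: [0, 0, 23, -15/2, -15/2]
R4 ← R4 − (1/4)·R1: [0, -17/2, 11/2, -73/4, 1/4]
R5 ← R5 + (17/12)·R1: [0, 3/2, -59/6, 11/4, 11/12]
R4 ← R4 − (17/8)·R2: [0, 0, 47/24, -173/16, -311/48]
R5 ← R5 + (3/8)·R2: [0, 0, -221/24, 23/16, 101/48]
R4 ← R4 − (47/552)·R3: [0, 0, 0, -234/23, -403/69]
R5 ← R5 + (221/552)·R3: [0, 0, 0, -36/23, -62/69]
R5 ← R5 − (2/13)·R4: [0, 0, 0, 0, 0]
4 pivots among 5 columns.
Only 4 < 5 pivot columns, so the columns are linearly dependent.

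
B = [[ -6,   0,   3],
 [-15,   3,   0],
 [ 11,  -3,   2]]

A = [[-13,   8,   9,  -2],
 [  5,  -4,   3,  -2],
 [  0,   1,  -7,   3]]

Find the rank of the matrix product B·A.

2

First compute BA:
[[ 78, -45, -75,  21],
 [210, -132, -126,  24],
 [-158, 102,  76, -10]]
Now row reduce the product.
R2 ← R2 − (35/13)·R1: [0, -141/13, 987/13, -423/13]
R3 ← R3 + (79/39)·R1: [0, 141/13, -987/13, 423/13]
R3 ← R3 + R2: [0, 0, 0, 0]
2 nonzero rows, so rank(BA) = 2.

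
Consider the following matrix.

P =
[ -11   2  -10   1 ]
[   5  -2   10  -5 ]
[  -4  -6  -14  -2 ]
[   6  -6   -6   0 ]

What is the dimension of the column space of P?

Row reduce to echelon form.
R2 ← R2 + (5/11)·R1: [0, -12/11, 60/11, -50/11]
R3 ← R3 − (4/11)·R1: [0, -74/11, -114/11, -26/11]
R4 ← R4 + (6/11)·R1: [0, -54/11, -126/11, 6/11]
R3 ← R3 − (37/6)·R2: [0, 0, -44, 77/3]
R4 ← R4 − (9/2)·R2: [0, 0, -36, 21]
R4 ← R4 − (9/11)·R3: [0, 0, 0, 0]
Echelon form has 3 nonzero rows, so rank(P) = 3.
The column space has dimension equal to the rank: 3.

3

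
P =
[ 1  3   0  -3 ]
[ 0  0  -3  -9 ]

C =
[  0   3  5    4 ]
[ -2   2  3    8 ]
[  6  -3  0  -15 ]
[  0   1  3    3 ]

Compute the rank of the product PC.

2

First compute PC:
[[ -6,   6,   5,  19],
 [-18,   0, -27,  18]]
Now row reduce the product.
R2 ← R2 − (3)·R1: [0, -18, -42, -39]
2 nonzero rows, so rank(PC) = 2.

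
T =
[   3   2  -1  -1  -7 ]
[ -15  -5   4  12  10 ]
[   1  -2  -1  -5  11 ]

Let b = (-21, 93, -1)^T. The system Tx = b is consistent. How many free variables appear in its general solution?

Row reduce the augmented matrix [T | b].
R2 ← R2 + (5)·R1: [0, 5, -1, 7, -25, -12]
R3 ← R3 − (1/3)·R1: [0, -8/3, -2/3, -14/3, 40/3, 6]
R3 ← R3 + (8/15)·R2: [0, 0, -6/5, -14/15, 0, -2/5]
The echelon form has 3 nonzero rows, and every pivot lies in the first 5 columns, so rank(T) = rank([T|b]) = 3.
The system is consistent.
Free variables = (unknowns) − (rank) = 5 − 3 = 2.

2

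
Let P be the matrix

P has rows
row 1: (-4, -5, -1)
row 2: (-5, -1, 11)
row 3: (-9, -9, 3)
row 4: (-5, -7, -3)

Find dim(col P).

Row reduce to echelon form.
R2 ← R2 − (5/4)·R1: [0, 21/4, 49/4]
R3 ← R3 − (9/4)·R1: [0, 9/4, 21/4]
R4 ← R4 − (5/4)·R1: [0, -3/4, -7/4]
R3 ← R3 − (3/7)·R2: [0, 0, 0]
R4 ← R4 + (1/7)·R2: [0, 0, 0]
Echelon form has 2 nonzero rows, so rank(P) = 2.
The column space has dimension equal to the rank: 2.

2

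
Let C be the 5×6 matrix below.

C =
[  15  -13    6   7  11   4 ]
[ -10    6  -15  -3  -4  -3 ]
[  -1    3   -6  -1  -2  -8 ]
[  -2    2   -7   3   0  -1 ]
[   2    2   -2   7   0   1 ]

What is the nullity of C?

1

Row reduce to echelon form.
R2 ← R2 + (2/3)·R1: [0, -8/3, -11, 5/3, 10/3, -1/3]
R3 ← R3 + (1/15)·R1: [0, 32/15, -28/5, -8/15, -19/15, -116/15]
R4 ← R4 + (2/15)·R1: [0, 4/15, -31/5, 59/15, 22/15, -7/15]
R5 ← R5 − (2/15)·R1: [0, 56/15, -14/5, 91/15, -22/15, 7/15]
R3 ← R3 + (4/5)·R2: [0, 0, -72/5, 4/5, 7/5, -8]
R4 ← R4 + (1/10)·R2: [0, 0, -73/10, 41/10, 9/5, -1/2]
R5 ← R5 + (7/5)·R2: [0, 0, -91/5, 42/5, 16/5, 0]
R4 ← R4 − (73/144)·R3: [0, 0, 0, 133/36, 157/144, 32/9]
R5 ← R5 − (91/72)·R3: [0, 0, 0, 133/18, 103/72, 91/9]
R5 ← R5 − (2)·R4: [0, 0, 0, 0, -3/4, 3]
5 nonzero rows, so rank(C) = 5.
C has 6 columns; by rank–nullity, nullity = 6 − 5 = 1.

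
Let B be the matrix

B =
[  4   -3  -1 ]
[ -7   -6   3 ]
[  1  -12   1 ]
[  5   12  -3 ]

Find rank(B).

2

Row reduce to echelon form.
R2 ← R2 + (7/4)·R1: [0, -45/4, 5/4]
R3 ← R3 − (1/4)·R1: [0, -45/4, 5/4]
R4 ← R4 − (5/4)·R1: [0, 63/4, -7/4]
R3 ← R3 − R2: [0, 0, 0]
R4 ← R4 + (7/5)·R2: [0, 0, 0]
Echelon form has 2 nonzero rows, so rank(B) = 2.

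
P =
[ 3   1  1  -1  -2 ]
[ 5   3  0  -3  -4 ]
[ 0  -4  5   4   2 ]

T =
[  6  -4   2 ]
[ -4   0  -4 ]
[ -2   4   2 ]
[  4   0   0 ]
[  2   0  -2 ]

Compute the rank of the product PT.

2

First compute PT:
[[  4,  -8,   8],
 [ -2, -20,   6],
 [ 26,  20,  22]]
Now row reduce the product.
R2 ← R2 + (1/2)·R1: [0, -24, 10]
R3 ← R3 − (13/2)·R1: [0, 72, -30]
R3 ← R3 + (3)·R2: [0, 0, 0]
2 nonzero rows, so rank(PT) = 2.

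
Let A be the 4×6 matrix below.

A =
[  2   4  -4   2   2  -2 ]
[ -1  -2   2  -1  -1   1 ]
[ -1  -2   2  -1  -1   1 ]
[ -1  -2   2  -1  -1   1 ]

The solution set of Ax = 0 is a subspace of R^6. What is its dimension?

5

Row reduce to echelon form.
R2 ← R2 + (1/2)·R1: [0, 0, 0, 0, 0, 0]
R3 ← R3 + (1/2)·R1: [0, 0, 0, 0, 0, 0]
R4 ← R4 + (1/2)·R1: [0, 0, 0, 0, 0, 0]
1 nonzero row, so rank(A) = 1.
A has 6 columns; by rank–nullity, nullity = 6 − 1 = 5.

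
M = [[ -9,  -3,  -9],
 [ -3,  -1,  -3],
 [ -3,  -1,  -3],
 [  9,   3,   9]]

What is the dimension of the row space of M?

Row reduce to echelon form.
R2 ← R2 − (1/3)·R1: [0, 0, 0]
R3 ← R3 − (1/3)·R1: [0, 0, 0]
R4 ← R4 + R1: [0, 0, 0]
Echelon form has 1 nonzero row, so rank(M) = 1.
The row space has dimension equal to the rank: 1.

1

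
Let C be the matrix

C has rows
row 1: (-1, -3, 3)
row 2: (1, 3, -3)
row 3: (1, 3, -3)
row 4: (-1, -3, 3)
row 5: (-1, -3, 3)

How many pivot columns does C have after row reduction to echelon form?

Row reduce to echelon form.
R2 ← R2 + R1: [0, 0, 0]
R3 ← R3 + R1: [0, 0, 0]
R4 ← R4 − R1: [0, 0, 0]
R5 ← R5 − R1: [0, 0, 0]
Echelon form has 1 nonzero row, so rank(C) = 1.
Each nonzero row contributes one pivot column: 1 pivot columns.

1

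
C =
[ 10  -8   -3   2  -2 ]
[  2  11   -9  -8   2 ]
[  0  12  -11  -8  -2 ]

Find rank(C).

Row reduce to echelon form.
R2 ← R2 − (1/5)·R1: [0, 63/5, -42/5, -42/5, 12/5]
R3 ← R3 − (20/21)·R2: [0, 0, -3, 0, -30/7]
Echelon form has 3 nonzero rows, so rank(C) = 3.

3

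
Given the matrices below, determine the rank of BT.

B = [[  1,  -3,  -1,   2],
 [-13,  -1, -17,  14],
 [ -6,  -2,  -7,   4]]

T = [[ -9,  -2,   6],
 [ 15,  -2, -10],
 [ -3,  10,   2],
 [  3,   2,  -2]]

First compute BT:
[[-45,  -2,  30],
 [195, -114, -130],
 [ 57, -46, -38]]
Now row reduce the product.
R2 ← R2 + (13/3)·R1: [0, -368/3, 0]
R3 ← R3 + (19/15)·R1: [0, -728/15, 0]
R3 ← R3 − (91/230)·R2: [0, 0, 0]
2 nonzero rows, so rank(BT) = 2.

2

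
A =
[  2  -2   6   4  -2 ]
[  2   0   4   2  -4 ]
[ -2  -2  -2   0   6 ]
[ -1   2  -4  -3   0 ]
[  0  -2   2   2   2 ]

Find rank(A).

2

Row reduce to echelon form.
R2 ← R2 − R1: [0, 2, -2, -2, -2]
R3 ← R3 + R1: [0, -4, 4, 4, 4]
R4 ← R4 + (1/2)·R1: [0, 1, -1, -1, -1]
R3 ← R3 + (2)·R2: [0, 0, 0, 0, 0]
R4 ← R4 − (1/2)·R2: [0, 0, 0, 0, 0]
R5 ← R5 + R2: [0, 0, 0, 0, 0]
Echelon form has 2 nonzero rows, so rank(A) = 2.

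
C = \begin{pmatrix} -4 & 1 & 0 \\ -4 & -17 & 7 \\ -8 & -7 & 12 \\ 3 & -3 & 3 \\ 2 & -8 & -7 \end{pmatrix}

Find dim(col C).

Row reduce to echelon form.
R2 ← R2 − R1: [0, -18, 7]
R3 ← R3 − (2)·R1: [0, -9, 12]
R4 ← R4 + (3/4)·R1: [0, -9/4, 3]
R5 ← R5 + (1/2)·R1: [0, -15/2, -7]
R3 ← R3 − (1/2)·R2: [0, 0, 17/2]
R4 ← R4 − (1/8)·R2: [0, 0, 17/8]
R5 ← R5 − (5/12)·R2: [0, 0, -119/12]
R4 ← R4 − (1/4)·R3: [0, 0, 0]
R5 ← R5 + (7/6)·R3: [0, 0, 0]
Echelon form has 3 nonzero rows, so rank(C) = 3.
The column space has dimension equal to the rank: 3.

3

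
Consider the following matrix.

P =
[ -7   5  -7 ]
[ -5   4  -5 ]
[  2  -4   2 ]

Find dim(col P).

2

Row reduce to echelon form.
R2 ← R2 − (5/7)·R1: [0, 3/7, 0]
R3 ← R3 + (2/7)·R1: [0, -18/7, 0]
R3 ← R3 + (6)·R2: [0, 0, 0]
Echelon form has 2 nonzero rows, so rank(P) = 2.
The column space has dimension equal to the rank: 2.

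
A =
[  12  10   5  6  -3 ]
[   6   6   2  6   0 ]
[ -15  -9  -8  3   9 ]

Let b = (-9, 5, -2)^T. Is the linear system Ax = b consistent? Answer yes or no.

no

Row reduce the augmented matrix [A | b].
R2 ← R2 − (1/2)·R1: [0, 1, -1/2, 3, 3/2, 19/2]
R3 ← R3 + (5/4)·R1: [0, 7/2, -7/4, 21/2, 21/4, -53/4]
R3 ← R3 − (7/2)·R2: [0, 0, 0, 0, 0, -93/2]
The echelon form has 3 nonzero rows; the last pivot sits in the augmented column, so rank(A) = 2 but rank([A|b]) = 3.
Since the ranks differ, the system is inconsistent.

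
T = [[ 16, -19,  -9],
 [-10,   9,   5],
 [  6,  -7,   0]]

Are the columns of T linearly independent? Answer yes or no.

Row reduce T to echelon form.
R2 ← R2 + (5/8)·R1: [0, -23/8, -5/8]
R3 ← R3 − (3/8)·R1: [0, 1/8, 27/8]
R3 ← R3 + (1/23)·R2: [0, 0, 77/23]
3 pivots among 3 columns.
Every column is a pivot column, so the columns are linearly independent.

yes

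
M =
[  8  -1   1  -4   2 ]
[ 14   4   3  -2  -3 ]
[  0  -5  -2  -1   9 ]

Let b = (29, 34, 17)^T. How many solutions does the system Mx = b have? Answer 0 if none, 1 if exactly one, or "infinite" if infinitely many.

infinite

Row reduce the augmented matrix [M | b].
R2 ← R2 − (7/4)·R1: [0, 23/4, 5/4, 5, -13/2, -67/4]
R3 ← R3 + (20/23)·R2: [0, 0, -21/23, 77/23, 77/23, 56/23]
The echelon form has 3 nonzero rows, and every pivot lies in the first 5 columns, so rank(M) = rank([M|b]) = 3.
The system is consistent.
rank = 3 < 5 unknowns, so there are infinitely many solutions.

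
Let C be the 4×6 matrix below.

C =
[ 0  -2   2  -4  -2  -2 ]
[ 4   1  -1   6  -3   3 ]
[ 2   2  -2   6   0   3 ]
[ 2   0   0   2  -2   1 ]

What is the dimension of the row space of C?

Row reduce to echelon form.
Swap R1 ↔ R2
R3 ← R3 − (1/2)·R1: [0, 3/2, -3/2, 3, 3/2, 3/2]
R4 ← R4 − (1/2)·R1: [0, -1/2, 1/2, -1, -1/2, -1/2]
R3 ← R3 + (3/4)·R2: [0, 0, 0, 0, 0, 0]
R4 ← R4 − (1/4)·R2: [0, 0, 0, 0, 0, 0]
Echelon form has 2 nonzero rows, so rank(C) = 2.
The row space has dimension equal to the rank: 2.

2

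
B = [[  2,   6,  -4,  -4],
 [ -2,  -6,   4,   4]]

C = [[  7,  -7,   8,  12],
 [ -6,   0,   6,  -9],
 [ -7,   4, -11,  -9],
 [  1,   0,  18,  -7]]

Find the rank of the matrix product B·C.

1

First compute BC:
[[  2, -30,  24,  34],
 [ -2,  30, -24, -34]]
Now row reduce the product.
R2 ← R2 + R1: [0, 0, 0, 0]
1 nonzero row, so rank(BC) = 1.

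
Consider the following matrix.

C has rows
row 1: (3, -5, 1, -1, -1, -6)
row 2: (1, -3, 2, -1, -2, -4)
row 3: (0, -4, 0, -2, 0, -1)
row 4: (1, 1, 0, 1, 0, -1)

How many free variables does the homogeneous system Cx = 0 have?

3

Row reduce to echelon form.
R2 ← R2 − (1/3)·R1: [0, -4/3, 5/3, -2/3, -5/3, -2]
R4 ← R4 − (1/3)·R1: [0, 8/3, -1/3, 4/3, 1/3, 1]
R3 ← R3 − (3)·R2: [0, 0, -5, 0, 5, 5]
R4 ← R4 + (2)·R2: [0, 0, 3, 0, -3, -3]
R4 ← R4 + (3/5)·R3: [0, 0, 0, 0, 0, 0]
3 nonzero rows, so rank(C) = 3.
C has 6 columns; by rank–nullity, nullity = 6 − 3 = 3.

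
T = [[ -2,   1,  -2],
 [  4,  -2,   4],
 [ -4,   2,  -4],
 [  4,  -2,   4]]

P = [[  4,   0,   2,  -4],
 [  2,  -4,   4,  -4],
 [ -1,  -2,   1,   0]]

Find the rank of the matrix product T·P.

First compute TP:
[[ -4,   0,  -2,   4],
 [  8,   0,   4,  -8],
 [ -8,   0,  -4,   8],
 [  8,   0,   4,  -8]]
Now row reduce the product.
R2 ← R2 + (2)·R1: [0, 0, 0, 0]
R3 ← R3 − (2)·R1: [0, 0, 0, 0]
R4 ← R4 + (2)·R1: [0, 0, 0, 0]
1 nonzero row, so rank(TP) = 1.

1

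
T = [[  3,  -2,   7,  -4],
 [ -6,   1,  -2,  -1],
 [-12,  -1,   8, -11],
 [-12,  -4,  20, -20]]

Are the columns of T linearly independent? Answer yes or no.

no

Row reduce T to echelon form.
R2 ← R2 + (2)·R1: [0, -3, 12, -9]
R3 ← R3 + (4)·R1: [0, -9, 36, -27]
R4 ← R4 + (4)·R1: [0, -12, 48, -36]
R3 ← R3 − (3)·R2: [0, 0, 0, 0]
R4 ← R4 − (4)·R2: [0, 0, 0, 0]
2 pivots among 4 columns.
Only 2 < 4 pivot columns, so the columns are linearly dependent.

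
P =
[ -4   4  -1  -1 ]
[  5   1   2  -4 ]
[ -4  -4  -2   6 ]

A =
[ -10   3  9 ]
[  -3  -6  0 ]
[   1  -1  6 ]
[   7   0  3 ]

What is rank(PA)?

First compute PA:
[[ 20, -35, -45],
 [-79,   7,  45],
 [ 92,  14, -30]]
Now row reduce the product.
R2 ← R2 + (79/20)·R1: [0, -525/4, -531/4]
R3 ← R3 − (23/5)·R1: [0, 175, 177]
R3 ← R3 + (4/3)·R2: [0, 0, 0]
2 nonzero rows, so rank(PA) = 2.

2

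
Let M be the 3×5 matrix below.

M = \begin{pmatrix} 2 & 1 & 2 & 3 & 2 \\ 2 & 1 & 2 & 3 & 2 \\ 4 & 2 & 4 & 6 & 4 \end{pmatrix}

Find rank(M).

Row reduce to echelon form.
R2 ← R2 − R1: [0, 0, 0, 0, 0]
R3 ← R3 − (2)·R1: [0, 0, 0, 0, 0]
Echelon form has 1 nonzero row, so rank(M) = 1.

1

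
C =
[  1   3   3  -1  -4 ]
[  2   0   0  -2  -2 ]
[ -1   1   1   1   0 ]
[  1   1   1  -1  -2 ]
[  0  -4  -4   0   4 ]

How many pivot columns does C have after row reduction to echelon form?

2

Row reduce to echelon form.
R2 ← R2 − (2)·R1: [0, -6, -6, 0, 6]
R3 ← R3 + R1: [0, 4, 4, 0, -4]
R4 ← R4 − R1: [0, -2, -2, 0, 2]
R3 ← R3 + (2/3)·R2: [0, 0, 0, 0, 0]
R4 ← R4 − (1/3)·R2: [0, 0, 0, 0, 0]
R5 ← R5 − (2/3)·R2: [0, 0, 0, 0, 0]
Echelon form has 2 nonzero rows, so rank(C) = 2.
Each nonzero row contributes one pivot column: 2 pivot columns.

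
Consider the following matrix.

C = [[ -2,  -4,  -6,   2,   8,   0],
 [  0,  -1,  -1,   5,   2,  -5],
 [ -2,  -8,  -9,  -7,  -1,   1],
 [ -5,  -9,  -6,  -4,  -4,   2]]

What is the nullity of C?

2

Row reduce to echelon form.
R3 ← R3 − R1: [0, -4, -3, -9, -9, 1]
R4 ← R4 − (5/2)·R1: [0, 1, 9, -9, -24, 2]
R3 ← R3 − (4)·R2: [0, 0, 1, -29, -17, 21]
R4 ← R4 + R2: [0, 0, 8, -4, -22, -3]
R4 ← R4 − (8)·R3: [0, 0, 0, 228, 114, -171]
4 nonzero rows, so rank(C) = 4.
C has 6 columns; by rank–nullity, nullity = 6 − 4 = 2.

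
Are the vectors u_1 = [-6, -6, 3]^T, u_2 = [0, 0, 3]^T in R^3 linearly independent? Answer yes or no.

Form the matrix with these vectors as rows and row reduce.
2 nonzero rows, so the 2 vectors span a space of dimension 2.
Since 2 = 2, the vectors are linearly independent.

yes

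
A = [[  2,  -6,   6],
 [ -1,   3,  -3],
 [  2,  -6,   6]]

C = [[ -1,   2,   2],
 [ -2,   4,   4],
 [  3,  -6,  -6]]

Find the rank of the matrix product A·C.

First compute AC:
[[ 28, -56, -56],
 [-14,  28,  28],
 [ 28, -56, -56]]
Now row reduce the product.
R2 ← R2 + (1/2)·R1: [0, 0, 0]
R3 ← R3 − R1: [0, 0, 0]
1 nonzero row, so rank(AC) = 1.

1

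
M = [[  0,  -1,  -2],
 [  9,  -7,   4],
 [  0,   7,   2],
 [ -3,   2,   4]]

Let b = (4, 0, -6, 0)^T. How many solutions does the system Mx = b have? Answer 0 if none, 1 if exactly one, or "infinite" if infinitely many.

Row reduce the augmented matrix [M | b].
Swap R1 ↔ R2
R4 ← R4 + (1/3)·R1: [0, -1/3, 16/3, 0]
R3 ← R3 + (7)·R2: [0, 0, -12, 22]
R4 ← R4 − (1/3)·R2: [0, 0, 6, -4/3]
R4 ← R4 + (1/2)·R3: [0, 0, 0, 29/3]
The echelon form has 4 nonzero rows; the last pivot sits in the augmented column, so rank(M) = 3 but rank([M|b]) = 4.
Since the ranks differ, the system is inconsistent.
It has no solutions.

0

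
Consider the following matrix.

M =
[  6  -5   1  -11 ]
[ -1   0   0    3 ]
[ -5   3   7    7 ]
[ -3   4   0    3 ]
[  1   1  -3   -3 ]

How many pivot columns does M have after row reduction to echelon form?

Row reduce to echelon form.
R2 ← R2 + (1/6)·R1: [0, -5/6, 1/6, 7/6]
R3 ← R3 + (5/6)·R1: [0, -7/6, 47/6, -13/6]
R4 ← R4 + (1/2)·R1: [0, 3/2, 1/2, -5/2]
R5 ← R5 − (1/6)·R1: [0, 11/6, -19/6, -7/6]
R3 ← R3 − (7/5)·R2: [0, 0, 38/5, -19/5]
R4 ← R4 + (9/5)·R2: [0, 0, 4/5, -2/5]
R5 ← R5 + (11/5)·R2: [0, 0, -14/5, 7/5]
R4 ← R4 − (2/19)·R3: [0, 0, 0, 0]
R5 ← R5 + (7/19)·R3: [0, 0, 0, 0]
Echelon form has 3 nonzero rows, so rank(M) = 3.
Each nonzero row contributes one pivot column: 3 pivot columns.

3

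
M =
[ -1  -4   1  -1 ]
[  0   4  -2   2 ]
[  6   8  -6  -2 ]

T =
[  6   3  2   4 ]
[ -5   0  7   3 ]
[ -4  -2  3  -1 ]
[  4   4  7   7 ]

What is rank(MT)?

3

First compute MT:
[[  6,  -9, -34, -24],
 [ -4,  12,  36,  28],
 [ 12,  22,  36,  40]]
Now row reduce the product.
R2 ← R2 + (2/3)·R1: [0, 6, 40/3, 12]
R3 ← R3 − (2)·R1: [0, 40, 104, 88]
R3 ← R3 − (20/3)·R2: [0, 0, 136/9, 8]
3 nonzero rows, so rank(MT) = 3.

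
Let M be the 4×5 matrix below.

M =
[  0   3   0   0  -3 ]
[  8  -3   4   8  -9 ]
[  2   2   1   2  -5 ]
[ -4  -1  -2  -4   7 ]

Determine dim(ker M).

Row reduce to echelon form.
Swap R1 ↔ R2
R3 ← R3 − (1/4)·R1: [0, 11/4, 0, 0, -11/4]
R4 ← R4 + (1/2)·R1: [0, -5/2, 0, 0, 5/2]
R3 ← R3 − (11/12)·R2: [0, 0, 0, 0, 0]
R4 ← R4 + (5/6)·R2: [0, 0, 0, 0, 0]
2 nonzero rows, so rank(M) = 2.
M has 5 columns; by rank–nullity, nullity = 5 − 2 = 3.

3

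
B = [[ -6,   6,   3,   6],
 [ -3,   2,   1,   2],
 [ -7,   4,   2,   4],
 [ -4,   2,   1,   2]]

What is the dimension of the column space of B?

Row reduce to echelon form.
R2 ← R2 − (1/2)·R1: [0, -1, -1/2, -1]
R3 ← R3 − (7/6)·R1: [0, -3, -3/2, -3]
R4 ← R4 − (2/3)·R1: [0, -2, -1, -2]
R3 ← R3 − (3)·R2: [0, 0, 0, 0]
R4 ← R4 − (2)·R2: [0, 0, 0, 0]
Echelon form has 2 nonzero rows, so rank(B) = 2.
The column space has dimension equal to the rank: 2.

2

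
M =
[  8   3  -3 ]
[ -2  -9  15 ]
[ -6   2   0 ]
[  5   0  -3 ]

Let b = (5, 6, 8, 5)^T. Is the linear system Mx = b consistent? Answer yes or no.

no

Row reduce the augmented matrix [M | b].
R2 ← R2 + (1/4)·R1: [0, -33/4, 57/4, 29/4]
R3 ← R3 + (3/4)·R1: [0, 17/4, -9/4, 47/4]
R4 ← R4 − (5/8)·R1: [0, -15/8, -9/8, 15/8]
R3 ← R3 + (17/33)·R2: [0, 0, 56/11, 511/33]
R4 ← R4 − (5/22)·R2: [0, 0, -48/11, 5/22]
R4 ← R4 + (6/7)·R3: [0, 0, 0, 27/2]
The echelon form has 4 nonzero rows; the last pivot sits in the augmented column, so rank(M) = 3 but rank([M|b]) = 4.
Since the ranks differ, the system is inconsistent.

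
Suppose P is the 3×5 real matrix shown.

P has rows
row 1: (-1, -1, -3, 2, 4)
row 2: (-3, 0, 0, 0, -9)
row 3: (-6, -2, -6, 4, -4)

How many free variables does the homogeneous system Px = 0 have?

3

Row reduce to echelon form.
R2 ← R2 − (3)·R1: [0, 3, 9, -6, -21]
R3 ← R3 − (6)·R1: [0, 4, 12, -8, -28]
R3 ← R3 − (4/3)·R2: [0, 0, 0, 0, 0]
2 nonzero rows, so rank(P) = 2.
P has 5 columns; by rank–nullity, nullity = 5 − 2 = 3.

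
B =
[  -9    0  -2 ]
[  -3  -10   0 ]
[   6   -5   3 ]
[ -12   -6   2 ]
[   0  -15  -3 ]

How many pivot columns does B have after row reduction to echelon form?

Row reduce to echelon form.
R2 ← R2 − (1/3)·R1: [0, -10, 2/3]
R3 ← R3 + (2/3)·R1: [0, -5, 5/3]
R4 ← R4 − (4/3)·R1: [0, -6, 14/3]
R3 ← R3 − (1/2)·R2: [0, 0, 4/3]
R4 ← R4 − (3/5)·R2: [0, 0, 64/15]
R5 ← R5 − (3/2)·R2: [0, 0, -4]
R4 ← R4 − (16/5)·R3: [0, 0, 0]
R5 ← R5 + (3)·R3: [0, 0, 0]
Echelon form has 3 nonzero rows, so rank(B) = 3.
Each nonzero row contributes one pivot column: 3 pivot columns.

3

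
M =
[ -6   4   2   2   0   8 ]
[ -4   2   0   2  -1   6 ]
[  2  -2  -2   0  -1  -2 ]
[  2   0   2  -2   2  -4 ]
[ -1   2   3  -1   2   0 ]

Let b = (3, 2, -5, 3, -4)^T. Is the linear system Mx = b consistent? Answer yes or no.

Row reduce the augmented matrix [M | b].
R2 ← R2 − (2/3)·R1: [0, -2/3, -4/3, 2/3, -1, 2/3, 0]
R3 ← R3 + (1/3)·R1: [0, -2/3, -4/3, 2/3, -1, 2/3, -4]
R4 ← R4 + (1/3)·R1: [0, 4/3, 8/3, -4/3, 2, -4/3, 4]
R5 ← R5 − (1/6)·R1: [0, 4/3, 8/3, -4/3, 2, -4/3, -9/2]
R3 ← R3 − R2: [0, 0, 0, 0, 0, 0, -4]
R4 ← R4 + (2)·R2: [0, 0, 0, 0, 0, 0, 4]
R5 ← R5 + (2)·R2: [0, 0, 0, 0, 0, 0, -9/2]
R4 ← R4 + R3: [0, 0, 0, 0, 0, 0, 0]
R5 ← R5 − (9/8)·R3: [0, 0, 0, 0, 0, 0, 0]
The echelon form has 3 nonzero rows; the last pivot sits in the augmented column, so rank(M) = 2 but rank([M|b]) = 3.
Since the ranks differ, the system is inconsistent.

no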